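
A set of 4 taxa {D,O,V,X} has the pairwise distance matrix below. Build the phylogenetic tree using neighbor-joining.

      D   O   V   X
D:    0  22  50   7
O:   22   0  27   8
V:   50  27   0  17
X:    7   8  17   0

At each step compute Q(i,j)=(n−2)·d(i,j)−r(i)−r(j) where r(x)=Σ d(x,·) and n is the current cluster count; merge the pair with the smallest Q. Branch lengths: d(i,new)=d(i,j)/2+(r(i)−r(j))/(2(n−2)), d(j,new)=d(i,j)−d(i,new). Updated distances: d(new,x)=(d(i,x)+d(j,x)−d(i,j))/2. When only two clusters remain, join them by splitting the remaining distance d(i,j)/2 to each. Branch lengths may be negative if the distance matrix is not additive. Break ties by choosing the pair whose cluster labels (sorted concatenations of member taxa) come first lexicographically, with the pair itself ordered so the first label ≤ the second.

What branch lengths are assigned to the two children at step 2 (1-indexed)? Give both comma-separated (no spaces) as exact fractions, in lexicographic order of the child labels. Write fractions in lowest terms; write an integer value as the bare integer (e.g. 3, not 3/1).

step 1: merge (D,X) at d=7, Q=-97; branch lengths D→61/4, X→-33/4; new cluster DX
  updated: d(DX,O)=23/2, d(DX,V)=30
step 2: merge (DX,O) at d=23/2, Q=-137/2; branch lengths DX→29/4, O→17/4; new cluster DOX
  updated: d(DOX,V)=91/4
step 3: merge (DOX,V) at d=91/4; branch lengths DOX→91/8, V→91/8; new cluster DOVX
final tree: (((D:61/4,X:-33/4):29/4,O:17/4):91/8,V:91/8)
total length: 165/4

29/4,17/4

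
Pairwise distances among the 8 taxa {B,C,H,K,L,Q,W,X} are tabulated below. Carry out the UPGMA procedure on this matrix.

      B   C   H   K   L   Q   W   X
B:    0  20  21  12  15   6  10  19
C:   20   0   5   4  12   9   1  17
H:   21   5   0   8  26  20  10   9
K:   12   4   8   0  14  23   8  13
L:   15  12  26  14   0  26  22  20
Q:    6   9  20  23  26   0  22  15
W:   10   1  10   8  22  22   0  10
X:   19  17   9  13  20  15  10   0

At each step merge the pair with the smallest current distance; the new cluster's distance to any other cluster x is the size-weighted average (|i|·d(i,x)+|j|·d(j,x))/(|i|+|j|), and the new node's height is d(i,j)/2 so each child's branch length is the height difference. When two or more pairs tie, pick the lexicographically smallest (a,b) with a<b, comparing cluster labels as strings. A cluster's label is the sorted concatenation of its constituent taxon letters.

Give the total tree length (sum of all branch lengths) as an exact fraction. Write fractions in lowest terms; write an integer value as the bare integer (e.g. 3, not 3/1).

1. join C+W (d=1) ⇒ CW; edges |C|=1/2, |W|=1/2
  updated: d(B,CW)=15, d(CW,H)=15/2, d(CW,K)=6, d(CW,L)=17, d(CW,Q)=31/2, d(CW,X)=27/2
2. join B+Q (d=6) ⇒ BQ; edges |B|=3, |Q|=3
  updated: d(BQ,CW)=61/4, d(BQ,H)=41/2, d(BQ,K)=35/2, d(BQ,L)=41/2, d(BQ,X)=17
3. join CW+K (d=6) ⇒ CKW; edges |CW|=5/2, |K|=3
  updated: d(BQ,CKW)=16, d(CKW,H)=23/3, d(CKW,L)=16, d(CKW,X)=40/3
4. join CKW+H (d=23/3) ⇒ CHKW; edges |CKW|=5/6, |H|=23/6
  updated: d(BQ,CHKW)=137/8, d(CHKW,L)=37/2, d(CHKW,X)=49/4
5. join CHKW+X (d=49/4) ⇒ CHKWX; edges |CHKW|=55/24, |X|=49/8
  updated: d(BQ,CHKWX)=171/10, d(CHKWX,L)=94/5
6. join BQ+CHKWX (d=171/10) ⇒ BCHKQWX; edges |BQ|=111/20, |CHKWX|=97/40
  updated: d(BCHKQWX,L)=135/7
7. join BCHKQWX+L (d=135/7) ⇒ BCHKLQWX; edges |BCHKQWX|=153/140, |L|=135/14
final tree: (((B:3,Q:3):111/20,((((C:1/2,W:1/2):5/2,K:3):5/6,H:23/6):55/24,X:49/8):97/40):153/140,L:135/14)
total length: 37207/840

37207/840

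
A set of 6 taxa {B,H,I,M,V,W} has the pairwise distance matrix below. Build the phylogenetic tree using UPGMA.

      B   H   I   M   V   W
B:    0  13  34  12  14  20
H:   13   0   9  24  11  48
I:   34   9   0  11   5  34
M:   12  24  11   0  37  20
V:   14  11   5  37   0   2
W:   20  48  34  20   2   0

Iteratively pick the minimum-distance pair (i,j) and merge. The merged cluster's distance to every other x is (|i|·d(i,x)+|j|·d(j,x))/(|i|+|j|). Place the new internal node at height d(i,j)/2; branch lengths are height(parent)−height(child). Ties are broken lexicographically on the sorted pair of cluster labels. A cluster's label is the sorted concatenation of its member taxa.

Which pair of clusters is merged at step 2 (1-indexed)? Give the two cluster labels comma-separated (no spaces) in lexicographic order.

iteration 1: select V,W (d=2); attach at lengths (1, 1); label the merged cluster VW
  updated: d(B,VW)=17, d(H,VW)=59/2, d(I,VW)=39/2, d(M,VW)=57/2
iteration 2: select H,I (d=9); attach at lengths (9/2, 9/2); label the merged cluster HI
  updated: d(B,HI)=47/2, d(HI,M)=35/2, d(HI,VW)=49/2
iteration 3: select B,M (d=12); attach at lengths (6, 6); label the merged cluster BM
  updated: d(BM,HI)=41/2, d(BM,VW)=91/4
iteration 4: select BM,HI (d=41/2); attach at lengths (17/4, 23/4); label the merged cluster BHIM
  updated: d(BHIM,VW)=189/8
iteration 5: select BHIM,VW (d=189/8); attach at lengths (25/16, 173/16); label the merged cluster BHIMVW
final tree: (((B:6,M:6):17/4,(H:9/2,I:9/2):23/4):25/16,(V:1,W:1):173/16)
total length: 363/8

H,I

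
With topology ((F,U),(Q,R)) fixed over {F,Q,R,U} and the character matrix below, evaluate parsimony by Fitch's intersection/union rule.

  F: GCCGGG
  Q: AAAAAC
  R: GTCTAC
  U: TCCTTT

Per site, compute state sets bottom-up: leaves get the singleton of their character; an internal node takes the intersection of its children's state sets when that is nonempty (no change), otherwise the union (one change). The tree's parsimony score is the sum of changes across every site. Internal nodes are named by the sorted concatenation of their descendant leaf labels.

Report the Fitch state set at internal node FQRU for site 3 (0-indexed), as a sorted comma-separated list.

T

FU@0: {G} ∪ {T} = {G,T} (union, +1)
QR@0: {A} ∪ {G} = {A,G} (union, +1)
FQRU@0: {G,T} ∩ {A,G} = {G} (intersection, +0)
FU@1: {C} ∩ {C} = {C} (intersection, +0)
QR@1: {A} ∪ {T} = {A,T} (union, +1)
FQRU@1: {C} ∪ {A,T} = {A,C,T} (union, +1)
FU@2: {C} ∩ {C} = {C} (intersection, +0)
QR@2: {A} ∪ {C} = {A,C} (union, +1)
FQRU@2: {C} ∩ {A,C} = {C} (intersection, +0)
FU@3: {G} ∪ {T} = {G,T} (union, +1)
QR@3: {A} ∪ {T} = {A,T} (union, +1)
FQRU@3: {G,T} ∩ {A,T} = {T} (intersection, +0)
FU@4: {G} ∪ {T} = {G,T} (union, +1)
QR@4: {A} ∩ {A} = {A} (intersection, +0)
FQRU@4: {G,T} ∪ {A} = {A,G,T} (union, +1)
FU@5: {G} ∪ {T} = {G,T} (union, +1)
QR@5: {C} ∩ {C} = {C} (intersection, +0)
FQRU@5: {G,T} ∪ {C} = {C,G,T} (union, +1)
per-site changes: [2, 2, 1, 2, 2, 2]; total = 11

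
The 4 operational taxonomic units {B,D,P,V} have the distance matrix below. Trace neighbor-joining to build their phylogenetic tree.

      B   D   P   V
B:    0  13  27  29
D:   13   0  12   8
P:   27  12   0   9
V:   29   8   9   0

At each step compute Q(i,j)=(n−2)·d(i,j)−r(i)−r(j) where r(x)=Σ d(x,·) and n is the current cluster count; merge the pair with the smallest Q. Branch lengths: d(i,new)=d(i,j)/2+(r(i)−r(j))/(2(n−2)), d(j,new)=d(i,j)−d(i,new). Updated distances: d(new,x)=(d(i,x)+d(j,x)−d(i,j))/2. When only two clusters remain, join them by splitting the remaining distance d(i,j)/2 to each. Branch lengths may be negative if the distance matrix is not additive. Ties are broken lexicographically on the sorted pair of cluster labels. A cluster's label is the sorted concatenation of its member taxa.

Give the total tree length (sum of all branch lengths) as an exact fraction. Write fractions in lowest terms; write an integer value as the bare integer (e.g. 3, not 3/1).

iteration 1: select B,D (d=13, Q=-76); attach at lengths (31/2, -5/2); label the merged cluster BD
  updated: d(BD,P)=13, d(BD,V)=12
iteration 2: select BD,P (d=13, Q=-34); attach at lengths (8, 5); label the merged cluster BDP
  updated: d(BDP,V)=4
iteration 3: select BDP,V (d=4); attach at lengths (2, 2); label the merged cluster BDPV
final tree: (((B:31/2,D:-5/2):8,P:5):2,V:2)
total length: 30

30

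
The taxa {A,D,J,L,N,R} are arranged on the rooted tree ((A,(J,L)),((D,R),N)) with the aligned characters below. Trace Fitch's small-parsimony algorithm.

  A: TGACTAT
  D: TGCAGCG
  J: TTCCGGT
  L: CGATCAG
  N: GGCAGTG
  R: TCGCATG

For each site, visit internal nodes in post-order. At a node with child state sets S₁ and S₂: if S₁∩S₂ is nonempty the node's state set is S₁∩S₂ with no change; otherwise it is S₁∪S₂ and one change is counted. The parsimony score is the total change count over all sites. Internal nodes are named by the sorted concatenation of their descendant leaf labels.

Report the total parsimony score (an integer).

18

[col 0] JL: children J:{T}, L:{C} ∪→ {C,T}; cost 1
[col 0] AJL: children A:{T}, JL:{C,T} ∩→ {T}; cost 0
[col 0] DR: children D:{T}, R:{T} ∩→ {T}; cost 0
[col 0] DNR: children DR:{T}, N:{G} ∪→ {G,T}; cost 1
[col 0] ADJLNR: children AJL:{T}, DNR:{G,T} ∩→ {T}; cost 0
[col 1] JL: children J:{T}, L:{G} ∪→ {G,T}; cost 1
[col 1] AJL: children A:{G}, JL:{G,T} ∩→ {G}; cost 0
[col 1] DR: children D:{G}, R:{C} ∪→ {C,G}; cost 1
[col 1] DNR: children DR:{C,G}, N:{G} ∩→ {G}; cost 0
[col 1] ADJLNR: children AJL:{G}, DNR:{G} ∩→ {G}; cost 0
[col 2] JL: children J:{C}, L:{A} ∪→ {A,C}; cost 1
[col 2] AJL: children A:{A}, JL:{A,C} ∩→ {A}; cost 0
[col 2] DR: children D:{C}, R:{G} ∪→ {C,G}; cost 1
[col 2] DNR: children DR:{C,G}, N:{C} ∩→ {C}; cost 0
[col 2] ADJLNR: children AJL:{A}, DNR:{C} ∪→ {A,C}; cost 1
[col 3] JL: children J:{C}, L:{T} ∪→ {C,T}; cost 1
[col 3] AJL: children A:{C}, JL:{C,T} ∩→ {C}; cost 0
[col 3] DR: children D:{A}, R:{C} ∪→ {A,C}; cost 1
[col 3] DNR: children DR:{A,C}, N:{A} ∩→ {A}; cost 0
[col 3] ADJLNR: children AJL:{C}, DNR:{A} ∪→ {A,C}; cost 1
[col 4] JL: children J:{G}, L:{C} ∪→ {C,G}; cost 1
[col 4] AJL: children A:{T}, JL:{C,G} ∪→ {C,G,T}; cost 1
[col 4] DR: children D:{G}, R:{A} ∪→ {A,G}; cost 1
[col 4] DNR: children DR:{A,G}, N:{G} ∩→ {G}; cost 0
[col 4] ADJLNR: children AJL:{C,G,T}, DNR:{G} ∩→ {G}; cost 0
[col 5] JL: children J:{G}, L:{A} ∪→ {A,G}; cost 1
[col 5] AJL: children A:{A}, JL:{A,G} ∩→ {A}; cost 0
[col 5] DR: children D:{C}, R:{T} ∪→ {C,T}; cost 1
[col 5] DNR: children DR:{C,T}, N:{T} ∩→ {T}; cost 0
[col 5] ADJLNR: children AJL:{A}, DNR:{T} ∪→ {A,T}; cost 1
[col 6] JL: children J:{T}, L:{G} ∪→ {G,T}; cost 1
[col 6] AJL: children A:{T}, JL:{G,T} ∩→ {T}; cost 0
[col 6] DR: children D:{G}, R:{G} ∩→ {G}; cost 0
[col 6] DNR: children DR:{G}, N:{G} ∩→ {G}; cost 0
[col 6] ADJLNR: children AJL:{T}, DNR:{G} ∪→ {G,T}; cost 1
per-site changes: [2, 2, 3, 3, 3, 3, 2]; total = 18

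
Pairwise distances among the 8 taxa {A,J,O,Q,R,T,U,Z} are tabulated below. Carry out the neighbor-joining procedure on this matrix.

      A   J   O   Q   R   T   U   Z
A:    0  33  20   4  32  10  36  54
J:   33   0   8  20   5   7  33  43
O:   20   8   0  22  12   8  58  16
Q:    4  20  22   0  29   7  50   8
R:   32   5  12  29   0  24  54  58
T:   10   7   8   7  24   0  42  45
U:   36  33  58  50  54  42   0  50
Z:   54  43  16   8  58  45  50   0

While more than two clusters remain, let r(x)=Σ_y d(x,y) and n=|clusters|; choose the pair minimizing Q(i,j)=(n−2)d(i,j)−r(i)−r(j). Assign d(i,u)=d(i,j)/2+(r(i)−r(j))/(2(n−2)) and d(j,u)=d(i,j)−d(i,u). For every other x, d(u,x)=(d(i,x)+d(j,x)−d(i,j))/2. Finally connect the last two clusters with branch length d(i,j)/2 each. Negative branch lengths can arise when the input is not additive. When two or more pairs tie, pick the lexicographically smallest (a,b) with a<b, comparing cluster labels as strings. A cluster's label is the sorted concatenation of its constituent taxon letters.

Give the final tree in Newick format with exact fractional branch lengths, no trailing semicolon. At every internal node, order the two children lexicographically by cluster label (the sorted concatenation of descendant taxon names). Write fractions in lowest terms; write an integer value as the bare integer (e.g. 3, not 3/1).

1. join Q+Z (d=8, Q=-366) ⇒ QZ; edges |Q|=-43/6, |Z|=91/6
  updated: d(A,QZ)=25, d(J,QZ)=55/2, d(O,QZ)=15, d(QZ,R)=79/2, d(QZ,T)=22, d(QZ,U)=46
2. join J+R (d=5, Q=-255) ⇒ JR; edges |J|=-14/5, |R|=39/5
  updated: d(A,JR)=30, d(JR,O)=15/2, d(JR,QZ)=31, d(JR,T)=13, d(JR,U)=41
3. join JR+O (d=15/2, Q=-201) ⇒ JOR; edges |JR|=11/2, |O|=2
  updated: d(A,JOR)=85/4, d(JOR,QZ)=77/4, d(JOR,T)=27/4, d(JOR,U)=183/4
4. join A+U (d=36, Q=-154) ⇒ AU; edges |A|=61/12, |U|=371/12
  updated: d(AU,JOR)=31/2, d(AU,QZ)=35/2, d(AU,T)=8
5. join AU+QZ (d=35/2, Q=-259/4) ⇒ AQUZ; edges |AU|=69/16, |QZ|=211/16
  updated: d(AQUZ,JOR)=69/8, d(AQUZ,T)=25/4
6. join AQUZ+JOR (d=69/8, Q=-173/8) ⇒ AJOQRUZ; edges |AQUZ|=65/16, |JOR|=73/16
  updated: d(AJOQRUZ,T)=35/16
7. join AJOQRUZ+T (d=35/16) ⇒ AJOQRTUZ; edges |AJOQRUZ|=35/32, |T|=35/32
final tree: ((((A:61/12,U:371/12):69/16,(Q:-43/6,Z:91/6):211/16):65/16,((J:-14/5,R:39/5):11/2,O:2):73/16):35/32,T:35/32)
total length: 1357/16

((((A:61/12,U:371/12):69/16,(Q:-43/6,Z:91/6):211/16):65/16,((J:-14/5,R:39/5):11/2,O:2):73/16):35/32,T:35/32)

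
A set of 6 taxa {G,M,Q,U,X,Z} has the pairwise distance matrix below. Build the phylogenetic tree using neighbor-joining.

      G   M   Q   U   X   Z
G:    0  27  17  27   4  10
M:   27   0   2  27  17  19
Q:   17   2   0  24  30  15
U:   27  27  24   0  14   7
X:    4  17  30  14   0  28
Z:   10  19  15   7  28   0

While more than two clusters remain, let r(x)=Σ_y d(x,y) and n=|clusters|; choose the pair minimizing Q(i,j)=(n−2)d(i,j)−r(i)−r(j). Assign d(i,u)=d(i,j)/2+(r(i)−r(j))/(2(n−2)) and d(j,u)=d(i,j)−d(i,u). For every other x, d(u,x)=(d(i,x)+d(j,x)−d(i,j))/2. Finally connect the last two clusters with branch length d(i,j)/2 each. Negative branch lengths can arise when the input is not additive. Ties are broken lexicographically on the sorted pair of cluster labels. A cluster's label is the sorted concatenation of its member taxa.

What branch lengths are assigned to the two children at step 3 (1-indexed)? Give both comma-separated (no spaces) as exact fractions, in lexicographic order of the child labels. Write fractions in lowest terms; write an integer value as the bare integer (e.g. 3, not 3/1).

69/8,89/8

step 1: merge (M,Q) at d=2, Q=-172; branch lengths M→3/2, Q→1/2; new cluster MQ
  updated: d(G,MQ)=21, d(MQ,U)=49/2, d(MQ,X)=45/2, d(MQ,Z)=16
step 2: merge (G,X) at d=4, Q=-237/2; branch lengths G→11/12, X→37/12; new cluster GX
  updated: d(GX,MQ)=79/4, d(GX,U)=37/2, d(GX,Z)=17
step 3: merge (GX,MQ) at d=79/4, Q=-76; branch lengths GX→69/8, MQ→89/8; new cluster GMQX
  updated: d(GMQX,U)=93/8, d(GMQX,Z)=53/8
step 4: merge (GMQX,U) at d=93/8, Q=-101/4; branch lengths GMQX→45/8, U→6; new cluster GMQUX
  updated: d(GMQUX,Z)=1
step 5: merge (GMQUX,Z) at d=1; branch lengths GMQUX→1/2, Z→1/2; new cluster GMQUXZ
final tree: ((((G:11/12,X:37/12):69/8,(M:3/2,Q:1/2):89/8):45/8,U:6):1/2,Z:1/2)
total length: 307/8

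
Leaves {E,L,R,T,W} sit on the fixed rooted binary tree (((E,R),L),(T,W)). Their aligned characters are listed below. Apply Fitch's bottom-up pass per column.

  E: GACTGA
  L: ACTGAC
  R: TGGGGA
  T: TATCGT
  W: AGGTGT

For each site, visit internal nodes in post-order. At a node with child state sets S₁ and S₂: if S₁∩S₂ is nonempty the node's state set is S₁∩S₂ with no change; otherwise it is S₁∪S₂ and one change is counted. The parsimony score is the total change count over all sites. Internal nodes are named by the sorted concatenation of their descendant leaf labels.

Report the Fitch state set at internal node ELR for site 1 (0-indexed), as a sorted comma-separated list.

A,C,G

site 0, node ER: E={G} ∪ R={T} → {G,T} (+1)
site 0, node ELR: ER={G,T} ∪ L={A} → {A,G,T} (+1)
site 0, node TW: T={T} ∪ W={A} → {A,T} (+1)
site 0, node ELRTW: ELR={A,G,T} ∩ TW={A,T} → {A,T} (+0)
site 1, node ER: E={A} ∪ R={G} → {A,G} (+1)
site 1, node ELR: ER={A,G} ∪ L={C} → {A,C,G} (+1)
site 1, node TW: T={A} ∪ W={G} → {A,G} (+1)
site 1, node ELRTW: ELR={A,C,G} ∩ TW={A,G} → {A,G} (+0)
site 2, node ER: E={C} ∪ R={G} → {C,G} (+1)
site 2, node ELR: ER={C,G} ∪ L={T} → {C,G,T} (+1)
site 2, node TW: T={T} ∪ W={G} → {G,T} (+1)
site 2, node ELRTW: ELR={C,G,T} ∩ TW={G,T} → {G,T} (+0)
site 3, node ER: E={T} ∪ R={G} → {G,T} (+1)
site 3, node ELR: ER={G,T} ∩ L={G} → {G} (+0)
site 3, node TW: T={C} ∪ W={T} → {C,T} (+1)
site 3, node ELRTW: ELR={G} ∪ TW={C,T} → {C,G,T} (+1)
site 4, node ER: E={G} ∩ R={G} → {G} (+0)
site 4, node ELR: ER={G} ∪ L={A} → {A,G} (+1)
site 4, node TW: T={G} ∩ W={G} → {G} (+0)
site 4, node ELRTW: ELR={A,G} ∩ TW={G} → {G} (+0)
site 5, node ER: E={A} ∩ R={A} → {A} (+0)
site 5, node ELR: ER={A} ∪ L={C} → {A,C} (+1)
site 5, node TW: T={T} ∩ W={T} → {T} (+0)
site 5, node ELRTW: ELR={A,C} ∪ TW={T} → {A,C,T} (+1)
per-site changes: [3, 3, 3, 3, 1, 2]; total = 15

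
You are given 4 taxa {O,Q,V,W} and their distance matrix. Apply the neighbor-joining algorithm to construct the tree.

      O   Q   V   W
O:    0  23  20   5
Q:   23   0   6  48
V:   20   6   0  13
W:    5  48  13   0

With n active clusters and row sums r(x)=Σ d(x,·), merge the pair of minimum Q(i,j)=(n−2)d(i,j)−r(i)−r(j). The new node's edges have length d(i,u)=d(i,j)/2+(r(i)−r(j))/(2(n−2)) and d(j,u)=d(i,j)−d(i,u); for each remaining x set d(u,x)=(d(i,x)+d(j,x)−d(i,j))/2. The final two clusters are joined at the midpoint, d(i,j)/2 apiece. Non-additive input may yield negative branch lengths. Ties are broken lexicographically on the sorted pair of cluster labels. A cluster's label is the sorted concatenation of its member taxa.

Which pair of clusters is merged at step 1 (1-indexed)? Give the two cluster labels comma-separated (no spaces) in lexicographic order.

O,W

iteration 1: select O,W (d=5, Q=-104); attach at lengths (-2, 7); label the merged cluster OW
  updated: d(OW,Q)=33, d(OW,V)=14
iteration 2: select OW,Q (d=33, Q=-53); attach at lengths (41/2, 25/2); label the merged cluster OQW
  updated: d(OQW,V)=-13/2
iteration 3: select OQW,V (d=-13/2); attach at lengths (-13/4, -13/4); label the merged cluster OQVW
final tree: (((O:-2,W:7):41/2,Q:25/2):-13/4,V:-13/4)
total length: 63/2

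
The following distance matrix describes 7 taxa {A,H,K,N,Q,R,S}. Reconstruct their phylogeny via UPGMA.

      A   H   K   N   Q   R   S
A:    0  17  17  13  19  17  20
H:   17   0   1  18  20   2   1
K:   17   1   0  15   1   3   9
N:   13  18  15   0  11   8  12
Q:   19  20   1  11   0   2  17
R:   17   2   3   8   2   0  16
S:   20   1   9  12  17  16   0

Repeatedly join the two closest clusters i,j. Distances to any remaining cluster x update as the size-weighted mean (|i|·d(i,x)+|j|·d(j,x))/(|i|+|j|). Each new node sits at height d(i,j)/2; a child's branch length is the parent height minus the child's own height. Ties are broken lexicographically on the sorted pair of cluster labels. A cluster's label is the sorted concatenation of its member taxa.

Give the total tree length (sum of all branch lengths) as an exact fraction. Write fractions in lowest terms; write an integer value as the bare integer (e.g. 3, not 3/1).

1. join H+K (d=1) ⇒ HK; edges |H|=1/2, |K|=1/2
  updated: d(A,HK)=17, d(HK,N)=33/2, d(HK,Q)=21/2, d(HK,R)=5/2, d(HK,S)=5
2. join Q+R (d=2) ⇒ QR; edges |Q|=1, |R|=1
  updated: d(A,QR)=18, d(HK,QR)=13/2, d(N,QR)=19/2, d(QR,S)=33/2
3. join HK+S (d=5) ⇒ HKS; edges |HK|=2, |S|=5/2
  updated: d(A,HKS)=18, d(HKS,N)=15, d(HKS,QR)=59/6
4. join N+QR (d=19/2) ⇒ NQR; edges |N|=19/4, |QR|=15/4
  updated: d(A,NQR)=49/3, d(HKS,NQR)=104/9
5. join HKS+NQR (d=104/9) ⇒ HKNQRS; edges |HKS|=59/18, |NQR|=37/36
  updated: d(A,HKNQRS)=103/6
6. join A+HKNQRS (d=103/6) ⇒ AHKNQRS; edges |A|=103/12, |HKNQRS|=101/36
final tree: (A:103/12,(((H:1/2,K:1/2):2,S:5/2):59/18,(N:19/4,(Q:1,R:1):15/4):37/36):101/36)
total length: 1141/36

1141/36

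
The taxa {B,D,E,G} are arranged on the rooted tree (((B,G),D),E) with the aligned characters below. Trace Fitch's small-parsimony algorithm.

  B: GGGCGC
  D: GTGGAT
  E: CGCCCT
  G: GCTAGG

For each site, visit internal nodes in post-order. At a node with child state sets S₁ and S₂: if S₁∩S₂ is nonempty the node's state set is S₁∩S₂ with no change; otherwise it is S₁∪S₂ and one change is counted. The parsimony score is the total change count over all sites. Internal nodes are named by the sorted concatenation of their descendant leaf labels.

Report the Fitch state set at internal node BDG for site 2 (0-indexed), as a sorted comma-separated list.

G

[col 0] BG: children B:{G}, G:{G} ∩→ {G}; cost 0
[col 0] BDG: children BG:{G}, D:{G} ∩→ {G}; cost 0
[col 0] BDEG: children BDG:{G}, E:{C} ∪→ {C,G}; cost 1
[col 1] BG: children B:{G}, G:{C} ∪→ {C,G}; cost 1
[col 1] BDG: children BG:{C,G}, D:{T} ∪→ {C,G,T}; cost 1
[col 1] BDEG: children BDG:{C,G,T}, E:{G} ∩→ {G}; cost 0
[col 2] BG: children B:{G}, G:{T} ∪→ {G,T}; cost 1
[col 2] BDG: children BG:{G,T}, D:{G} ∩→ {G}; cost 0
[col 2] BDEG: children BDG:{G}, E:{C} ∪→ {C,G}; cost 1
[col 3] BG: children B:{C}, G:{A} ∪→ {A,C}; cost 1
[col 3] BDG: children BG:{A,C}, D:{G} ∪→ {A,C,G}; cost 1
[col 3] BDEG: children BDG:{A,C,G}, E:{C} ∩→ {C}; cost 0
[col 4] BG: children B:{G}, G:{G} ∩→ {G}; cost 0
[col 4] BDG: children BG:{G}, D:{A} ∪→ {A,G}; cost 1
[col 4] BDEG: children BDG:{A,G}, E:{C} ∪→ {A,C,G}; cost 1
[col 5] BG: children B:{C}, G:{G} ∪→ {C,G}; cost 1
[col 5] BDG: children BG:{C,G}, D:{T} ∪→ {C,G,T}; cost 1
[col 5] BDEG: children BDG:{C,G,T}, E:{T} ∩→ {T}; cost 0
per-site changes: [1, 2, 2, 2, 2, 2]; total = 11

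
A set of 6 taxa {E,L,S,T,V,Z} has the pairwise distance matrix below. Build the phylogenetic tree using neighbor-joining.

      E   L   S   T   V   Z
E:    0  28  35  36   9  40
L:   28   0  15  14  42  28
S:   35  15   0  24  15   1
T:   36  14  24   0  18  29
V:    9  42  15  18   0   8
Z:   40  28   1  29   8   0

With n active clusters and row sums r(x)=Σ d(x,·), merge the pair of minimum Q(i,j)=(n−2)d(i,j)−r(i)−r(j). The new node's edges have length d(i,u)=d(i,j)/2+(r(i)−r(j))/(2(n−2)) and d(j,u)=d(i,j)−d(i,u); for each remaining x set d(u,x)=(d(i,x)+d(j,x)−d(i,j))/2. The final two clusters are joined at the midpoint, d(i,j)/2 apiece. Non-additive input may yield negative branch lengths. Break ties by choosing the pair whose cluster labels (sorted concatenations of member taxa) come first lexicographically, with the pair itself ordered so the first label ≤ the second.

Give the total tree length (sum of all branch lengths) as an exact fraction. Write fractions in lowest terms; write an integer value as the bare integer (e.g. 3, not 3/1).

207/4

iteration 1: select E,V (d=9, Q=-204); attach at lengths (23/2, -5/2); label the merged cluster EV
  updated: d(EV,L)=61/2, d(EV,S)=41/2, d(EV,T)=45/2, d(EV,Z)=39/2
iteration 2: select L,T (d=14, Q=-135); attach at lengths (20/3, 22/3); label the merged cluster LT
  updated: d(EV,LT)=39/2, d(LT,S)=25/2, d(LT,Z)=43/2
iteration 3: select EV,LT (d=39/2, Q=-74); attach at lengths (45/4, 33/4); label the merged cluster ELTV
  updated: d(ELTV,S)=27/4, d(ELTV,Z)=43/4
iteration 4: select ELTV,S (d=27/4, Q=-37/2); attach at lengths (33/4, -3/2); label the merged cluster ELSTV
  updated: d(ELSTV,Z)=5/2
iteration 5: select ELSTV,Z (d=5/2); attach at lengths (5/4, 5/4); label the merged cluster ELSTVZ
final tree: ((((E:23/2,V:-5/2):45/4,(L:20/3,T:22/3):33/4):33/4,S:-3/2):5/4,Z:5/4)
total length: 207/4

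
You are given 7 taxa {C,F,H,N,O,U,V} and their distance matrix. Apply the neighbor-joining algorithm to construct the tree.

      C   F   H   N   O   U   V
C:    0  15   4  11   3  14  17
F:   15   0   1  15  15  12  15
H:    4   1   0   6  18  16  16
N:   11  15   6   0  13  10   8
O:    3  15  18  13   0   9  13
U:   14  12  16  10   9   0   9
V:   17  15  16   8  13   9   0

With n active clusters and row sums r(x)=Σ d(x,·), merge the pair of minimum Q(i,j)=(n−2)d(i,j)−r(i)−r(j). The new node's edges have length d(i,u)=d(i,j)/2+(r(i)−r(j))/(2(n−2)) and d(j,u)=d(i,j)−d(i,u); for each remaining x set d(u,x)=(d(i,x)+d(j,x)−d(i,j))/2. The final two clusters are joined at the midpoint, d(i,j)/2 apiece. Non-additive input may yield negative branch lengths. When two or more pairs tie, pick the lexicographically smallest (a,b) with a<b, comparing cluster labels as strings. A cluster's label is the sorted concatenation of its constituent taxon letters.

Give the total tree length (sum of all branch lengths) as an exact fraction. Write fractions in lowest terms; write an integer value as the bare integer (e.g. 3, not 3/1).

241/8

iteration 1: select F,H (d=1, Q=-129); attach at lengths (17/10, -7/10); label the merged cluster FH
  updated: d(C,FH)=9, d(FH,N)=10, d(FH,O)=16, d(FH,U)=27/2, d(FH,V)=15
iteration 2: select C,O (d=3, Q=-96); attach at lengths (3/2, 3/2); label the merged cluster CO
  updated: d(CO,FH)=11, d(CO,N)=21/2, d(CO,U)=10, d(CO,V)=27/2
iteration 3: select CO,FH (d=11, Q=-123/2); attach at lengths (19/4, 25/4); label the merged cluster CFHO
  updated: d(CFHO,N)=19/4, d(CFHO,U)=25/4, d(CFHO,V)=35/4
iteration 4: select CFHO,N (d=19/4, Q=-33); attach at lengths (13/8, 25/8); label the merged cluster CFHNO
  updated: d(CFHNO,U)=23/4, d(CFHNO,V)=6
iteration 5: select CFHNO,U (d=23/4, Q=-83/4); attach at lengths (11/8, 35/8); label the merged cluster CFHNOU
  updated: d(CFHNOU,V)=37/8
iteration 6: select CFHNOU,V (d=37/8); attach at lengths (37/16, 37/16); label the merged cluster CFHNOUV
final tree: (((((C:3/2,O:3/2):19/4,(F:17/10,H:-7/10):25/4):13/8,N:25/8):11/8,U:35/8):37/16,V:37/16)
total length: 241/8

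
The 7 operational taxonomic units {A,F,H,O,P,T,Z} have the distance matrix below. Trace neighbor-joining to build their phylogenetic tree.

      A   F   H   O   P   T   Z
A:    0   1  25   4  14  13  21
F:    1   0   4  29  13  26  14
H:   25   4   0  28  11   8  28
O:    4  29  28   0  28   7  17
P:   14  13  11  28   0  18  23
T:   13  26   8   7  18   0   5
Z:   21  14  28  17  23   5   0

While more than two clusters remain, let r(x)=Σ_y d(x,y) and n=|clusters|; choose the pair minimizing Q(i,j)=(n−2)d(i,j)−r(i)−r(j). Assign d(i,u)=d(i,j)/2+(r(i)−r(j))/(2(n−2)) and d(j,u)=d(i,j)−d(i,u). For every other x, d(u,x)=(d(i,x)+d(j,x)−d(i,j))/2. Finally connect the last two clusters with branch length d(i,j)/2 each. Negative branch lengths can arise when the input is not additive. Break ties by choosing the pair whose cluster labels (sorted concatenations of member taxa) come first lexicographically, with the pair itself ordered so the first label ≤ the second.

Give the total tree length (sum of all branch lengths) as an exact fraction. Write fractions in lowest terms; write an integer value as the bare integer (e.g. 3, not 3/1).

641/16

step 1: merge (A,O) at d=4, Q=-171; branch lengths A→-3/2, O→11/2; new cluster AO
  updated: d(AO,F)=13, d(AO,H)=49/2, d(AO,P)=19, d(AO,T)=8, d(AO,Z)=17
step 2: merge (T,Z) at d=5, Q=-132; branch lengths T→-1/4, Z→21/4; new cluster TZ
  updated: d(AO,TZ)=10, d(F,TZ)=35/2, d(H,TZ)=31/2, d(P,TZ)=18
step 3: merge (AO,TZ) at d=10, Q=-195/2; branch lengths AO→71/12, TZ→49/12; new cluster AOTZ
  updated: d(AOTZ,F)=41/4, d(AOTZ,H)=15, d(AOTZ,P)=27/2
step 4: merge (AOTZ,P) at d=27/2, Q=-197/4; branch lengths AOTZ→113/16, P→103/16; new cluster AOPTZ
  updated: d(AOPTZ,F)=39/8, d(AOPTZ,H)=25/4
step 5: merge (AOPTZ,F) at d=39/8, Q=-121/8; branch lengths AOPTZ→57/16, F→21/16; new cluster AFOPTZ
  updated: d(AFOPTZ,H)=43/16
step 6: merge (AFOPTZ,H) at d=43/16; branch lengths AFOPTZ→43/32, H→43/32; new cluster AFHOPTZ
final tree: (((((A:-3/2,O:11/2):71/12,(T:-1/4,Z:21/4):49/12):113/16,P:103/16):57/16,F:21/16):43/32,H:43/32)
total length: 641/16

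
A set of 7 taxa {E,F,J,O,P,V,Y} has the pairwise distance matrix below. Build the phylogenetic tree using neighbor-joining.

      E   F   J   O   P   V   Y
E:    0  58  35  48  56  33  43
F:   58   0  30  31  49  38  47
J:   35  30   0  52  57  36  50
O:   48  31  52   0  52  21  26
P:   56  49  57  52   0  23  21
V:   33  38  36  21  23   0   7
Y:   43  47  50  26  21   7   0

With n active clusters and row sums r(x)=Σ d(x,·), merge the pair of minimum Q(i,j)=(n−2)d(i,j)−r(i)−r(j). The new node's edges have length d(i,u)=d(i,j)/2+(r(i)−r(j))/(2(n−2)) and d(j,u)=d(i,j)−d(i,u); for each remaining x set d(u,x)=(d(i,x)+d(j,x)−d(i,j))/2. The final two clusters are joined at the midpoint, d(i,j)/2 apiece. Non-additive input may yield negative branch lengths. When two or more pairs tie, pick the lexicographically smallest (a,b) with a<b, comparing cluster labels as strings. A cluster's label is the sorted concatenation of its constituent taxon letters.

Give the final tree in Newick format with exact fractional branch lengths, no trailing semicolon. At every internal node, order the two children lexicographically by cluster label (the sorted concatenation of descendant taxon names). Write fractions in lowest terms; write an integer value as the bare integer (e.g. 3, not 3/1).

(((((E:93/4,(F:143/10,J:157/10):33/4):31/6,O:49/3):205/32,V:-25/32):169/32,P:603/32):69/64,Y:69/64)

1. join F+J (d=30, Q=-363) ⇒ FJ; edges |F|=143/10, |J|=157/10
  updated: d(E,FJ)=63/2, d(FJ,O)=53/2, d(FJ,P)=38, d(FJ,V)=22, d(FJ,Y)=67/2
2. join E+FJ (d=63/2, Q=-237) ⇒ EFJ; edges |E|=93/4, |FJ|=33/4
  updated: d(EFJ,O)=43/2, d(EFJ,P)=125/4, d(EFJ,V)=47/4, d(EFJ,Y)=45/2
3. join EFJ+O (d=43/2, Q=-143) ⇒ EFJO; edges |EFJ|=31/6, |O|=49/3
  updated: d(EFJO,P)=247/8, d(EFJO,V)=45/8, d(EFJO,Y)=27/2
4. join EFJO+V (d=45/8, Q=-595/8) ⇒ EFJOV; edges |EFJO|=205/32, |V|=-25/32
  updated: d(EFJOV,P)=193/8, d(EFJOV,Y)=119/16
5. join EFJOV+P (d=193/8, Q=-841/16) ⇒ EFJOPV; edges |EFJOV|=169/32, |P|=603/32
  updated: d(EFJOPV,Y)=69/32
6. join EFJOPV+Y (d=69/32) ⇒ EFJOPVY; edges |EFJOPV|=69/64, |Y|=69/64
final tree: (((((E:93/4,(F:143/10,J:157/10):33/4):31/6,O:49/3):205/32,V:-25/32):169/32,P:603/32):69/64,Y:69/64)
total length: 3677/32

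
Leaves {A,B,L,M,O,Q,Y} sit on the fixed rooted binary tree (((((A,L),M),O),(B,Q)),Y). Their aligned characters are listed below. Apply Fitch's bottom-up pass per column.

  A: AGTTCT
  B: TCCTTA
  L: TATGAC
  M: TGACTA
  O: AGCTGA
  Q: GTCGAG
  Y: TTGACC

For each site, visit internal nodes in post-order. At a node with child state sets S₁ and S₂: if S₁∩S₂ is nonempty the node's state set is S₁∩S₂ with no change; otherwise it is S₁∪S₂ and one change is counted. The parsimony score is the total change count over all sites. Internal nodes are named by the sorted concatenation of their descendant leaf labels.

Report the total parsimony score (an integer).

site 0, node AL: A={A} ∪ L={T} → {A,T} (+1)
site 0, node ALM: AL={A,T} ∩ M={T} → {T} (+0)
site 0, node ALMO: ALM={T} ∪ O={A} → {A,T} (+1)
site 0, node BQ: B={T} ∪ Q={G} → {G,T} (+1)
site 0, node ABLMOQ: ALMO={A,T} ∩ BQ={G,T} → {T} (+0)
site 0, node ABLMOQY: ABLMOQ={T} ∩ Y={T} → {T} (+0)
site 1, node AL: A={G} ∪ L={A} → {A,G} (+1)
site 1, node ALM: AL={A,G} ∩ M={G} → {G} (+0)
site 1, node ALMO: ALM={G} ∩ O={G} → {G} (+0)
site 1, node BQ: B={C} ∪ Q={T} → {C,T} (+1)
site 1, node ABLMOQ: ALMO={G} ∪ BQ={C,T} → {C,G,T} (+1)
site 1, node ABLMOQY: ABLMOQ={C,G,T} ∩ Y={T} → {T} (+0)
site 2, node AL: A={T} ∩ L={T} → {T} (+0)
site 2, node ALM: AL={T} ∪ M={A} → {A,T} (+1)
site 2, node ALMO: ALM={A,T} ∪ O={C} → {A,C,T} (+1)
site 2, node BQ: B={C} ∩ Q={C} → {C} (+0)
site 2, node ABLMOQ: ALMO={A,C,T} ∩ BQ={C} → {C} (+0)
site 2, node ABLMOQY: ABLMOQ={C} ∪ Y={G} → {C,G} (+1)
site 3, node AL: A={T} ∪ L={G} → {G,T} (+1)
site 3, node ALM: AL={G,T} ∪ M={C} → {C,G,T} (+1)
site 3, node ALMO: ALM={C,G,T} ∩ O={T} → {T} (+0)
site 3, node BQ: B={T} ∪ Q={G} → {G,T} (+1)
site 3, node ABLMOQ: ALMO={T} ∩ BQ={G,T} → {T} (+0)
site 3, node ABLMOQY: ABLMOQ={T} ∪ Y={A} → {A,T} (+1)
site 4, node AL: A={C} ∪ L={A} → {A,C} (+1)
site 4, node ALM: AL={A,C} ∪ M={T} → {A,C,T} (+1)
site 4, node ALMO: ALM={A,C,T} ∪ O={G} → {A,C,G,T} (+1)
site 4, node BQ: B={T} ∪ Q={A} → {A,T} (+1)
site 4, node ABLMOQ: ALMO={A,C,G,T} ∩ BQ={A,T} → {A,T} (+0)
site 4, node ABLMOQY: ABLMOQ={A,T} ∪ Y={C} → {A,C,T} (+1)
site 5, node AL: A={T} ∪ L={C} → {C,T} (+1)
site 5, node ALM: AL={C,T} ∪ M={A} → {A,C,T} (+1)
site 5, node ALMO: ALM={A,C,T} ∩ O={A} → {A} (+0)
site 5, node BQ: B={A} ∪ Q={G} → {A,G} (+1)
site 5, node ABLMOQ: ALMO={A} ∩ BQ={A,G} → {A} (+0)
site 5, node ABLMOQY: ABLMOQ={A} ∪ Y={C} → {A,C} (+1)
per-site changes: [3, 3, 3, 4, 5, 4]; total = 22

22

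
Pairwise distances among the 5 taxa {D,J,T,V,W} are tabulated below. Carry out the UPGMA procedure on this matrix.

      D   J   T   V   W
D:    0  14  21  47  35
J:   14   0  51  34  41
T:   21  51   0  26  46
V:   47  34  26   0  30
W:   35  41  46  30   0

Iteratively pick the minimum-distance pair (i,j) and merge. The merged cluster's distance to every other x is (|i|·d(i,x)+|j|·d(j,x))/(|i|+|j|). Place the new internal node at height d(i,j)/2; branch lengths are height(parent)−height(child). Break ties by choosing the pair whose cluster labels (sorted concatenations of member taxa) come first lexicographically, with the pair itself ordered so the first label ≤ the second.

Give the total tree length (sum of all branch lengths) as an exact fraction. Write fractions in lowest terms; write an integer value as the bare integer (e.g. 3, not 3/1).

463/6

iteration 1: select D,J (d=14); attach at lengths (7, 7); label the merged cluster DJ
  updated: d(DJ,T)=36, d(DJ,V)=81/2, d(DJ,W)=38
iteration 2: select T,V (d=26); attach at lengths (13, 13); label the merged cluster TV
  updated: d(DJ,TV)=153/4, d(TV,W)=38
iteration 3: select DJ,W (d=38); attach at lengths (12, 19); label the merged cluster DJW
  updated: d(DJW,TV)=229/6
iteration 4: select DJW,TV (d=229/6); attach at lengths (1/12, 73/12); label the merged cluster DJTVW
final tree: (((D:7,J:7):12,W:19):1/12,(T:13,V:13):73/12)
total length: 463/6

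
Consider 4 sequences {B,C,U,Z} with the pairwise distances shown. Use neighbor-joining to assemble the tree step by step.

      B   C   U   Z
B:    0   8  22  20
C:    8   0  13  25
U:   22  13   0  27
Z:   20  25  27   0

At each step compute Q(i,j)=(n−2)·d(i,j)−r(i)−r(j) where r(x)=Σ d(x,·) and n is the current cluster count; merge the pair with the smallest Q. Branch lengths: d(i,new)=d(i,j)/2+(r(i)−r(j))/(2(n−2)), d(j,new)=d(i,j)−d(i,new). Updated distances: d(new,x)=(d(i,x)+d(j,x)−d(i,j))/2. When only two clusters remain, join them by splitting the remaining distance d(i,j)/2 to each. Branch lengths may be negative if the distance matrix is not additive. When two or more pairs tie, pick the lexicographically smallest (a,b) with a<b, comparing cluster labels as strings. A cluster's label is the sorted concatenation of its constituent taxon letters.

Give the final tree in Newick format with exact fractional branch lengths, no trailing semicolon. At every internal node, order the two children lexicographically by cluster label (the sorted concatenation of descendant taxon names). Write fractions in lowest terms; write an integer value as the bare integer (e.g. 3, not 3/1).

iteration 1: select B,Z (d=20, Q=-82); attach at lengths (9/2, 31/2); label the merged cluster BZ
  updated: d(BZ,C)=13/2, d(BZ,U)=29/2
iteration 2: select BZ,C (d=13/2, Q=-34); attach at lengths (4, 5/2); label the merged cluster BCZ
  updated: d(BCZ,U)=21/2
iteration 3: select BCZ,U (d=21/2); attach at lengths (21/4, 21/4); label the merged cluster BCUZ
final tree: (((B:9/2,Z:31/2):4,C:5/2):21/4,U:21/4)
total length: 37

(((B:9/2,Z:31/2):4,C:5/2):21/4,U:21/4)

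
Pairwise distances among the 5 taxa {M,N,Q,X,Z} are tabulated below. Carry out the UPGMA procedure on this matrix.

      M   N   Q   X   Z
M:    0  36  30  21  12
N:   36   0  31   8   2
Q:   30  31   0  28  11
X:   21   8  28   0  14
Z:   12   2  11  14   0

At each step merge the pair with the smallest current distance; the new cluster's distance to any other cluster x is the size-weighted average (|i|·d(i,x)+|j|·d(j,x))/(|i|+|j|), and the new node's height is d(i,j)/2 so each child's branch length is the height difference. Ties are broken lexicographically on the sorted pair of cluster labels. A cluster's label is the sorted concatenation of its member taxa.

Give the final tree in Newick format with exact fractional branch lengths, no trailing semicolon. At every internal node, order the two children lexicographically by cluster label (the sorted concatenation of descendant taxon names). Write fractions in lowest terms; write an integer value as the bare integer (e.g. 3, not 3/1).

iteration 1: select N,Z (d=2); attach at lengths (1, 1); label the merged cluster NZ
  updated: d(M,NZ)=24, d(NZ,Q)=21, d(NZ,X)=11
iteration 2: select NZ,X (d=11); attach at lengths (9/2, 11/2); label the merged cluster NXZ
  updated: d(M,NXZ)=23, d(NXZ,Q)=70/3
iteration 3: select M,NXZ (d=23); attach at lengths (23/2, 6); label the merged cluster MNXZ
  updated: d(MNXZ,Q)=25
iteration 4: select MNXZ,Q (d=25); attach at lengths (1, 25/2); label the merged cluster MNQXZ
final tree: ((M:23/2,((N:1,Z:1):9/2,X:11/2):6):1,Q:25/2)
total length: 43

((M:23/2,((N:1,Z:1):9/2,X:11/2):6):1,Q:25/2)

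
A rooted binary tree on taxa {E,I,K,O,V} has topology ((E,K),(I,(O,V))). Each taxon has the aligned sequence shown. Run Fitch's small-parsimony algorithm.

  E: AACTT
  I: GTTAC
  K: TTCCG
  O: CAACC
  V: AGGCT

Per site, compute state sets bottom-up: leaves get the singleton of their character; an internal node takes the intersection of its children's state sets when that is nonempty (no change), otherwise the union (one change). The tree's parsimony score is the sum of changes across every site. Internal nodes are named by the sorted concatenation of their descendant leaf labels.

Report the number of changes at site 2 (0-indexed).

site 0, node EK: E={A} ∪ K={T} → {A,T} (+1)
site 0, node OV: O={C} ∪ V={A} → {A,C} (+1)
site 0, node IOV: I={G} ∪ OV={A,C} → {A,C,G} (+1)
site 0, node EIKOV: EK={A,T} ∩ IOV={A,C,G} → {A} (+0)
site 1, node EK: E={A} ∪ K={T} → {A,T} (+1)
site 1, node OV: O={A} ∪ V={G} → {A,G} (+1)
site 1, node IOV: I={T} ∪ OV={A,G} → {A,G,T} (+1)
site 1, node EIKOV: EK={A,T} ∩ IOV={A,G,T} → {A,T} (+0)
site 2, node EK: E={C} ∩ K={C} → {C} (+0)
site 2, node OV: O={A} ∪ V={G} → {A,G} (+1)
site 2, node IOV: I={T} ∪ OV={A,G} → {A,G,T} (+1)
site 2, node EIKOV: EK={C} ∪ IOV={A,G,T} → {A,C,G,T} (+1)
site 3, node EK: E={T} ∪ K={C} → {C,T} (+1)
site 3, node OV: O={C} ∩ V={C} → {C} (+0)
site 3, node IOV: I={A} ∪ OV={C} → {A,C} (+1)
site 3, node EIKOV: EK={C,T} ∩ IOV={A,C} → {C} (+0)
site 4, node EK: E={T} ∪ K={G} → {G,T} (+1)
site 4, node OV: O={C} ∪ V={T} → {C,T} (+1)
site 4, node IOV: I={C} ∩ OV={C,T} → {C} (+0)
site 4, node EIKOV: EK={G,T} ∪ IOV={C} → {C,G,T} (+1)
per-site changes: [3, 3, 3, 2, 3]; total = 14

3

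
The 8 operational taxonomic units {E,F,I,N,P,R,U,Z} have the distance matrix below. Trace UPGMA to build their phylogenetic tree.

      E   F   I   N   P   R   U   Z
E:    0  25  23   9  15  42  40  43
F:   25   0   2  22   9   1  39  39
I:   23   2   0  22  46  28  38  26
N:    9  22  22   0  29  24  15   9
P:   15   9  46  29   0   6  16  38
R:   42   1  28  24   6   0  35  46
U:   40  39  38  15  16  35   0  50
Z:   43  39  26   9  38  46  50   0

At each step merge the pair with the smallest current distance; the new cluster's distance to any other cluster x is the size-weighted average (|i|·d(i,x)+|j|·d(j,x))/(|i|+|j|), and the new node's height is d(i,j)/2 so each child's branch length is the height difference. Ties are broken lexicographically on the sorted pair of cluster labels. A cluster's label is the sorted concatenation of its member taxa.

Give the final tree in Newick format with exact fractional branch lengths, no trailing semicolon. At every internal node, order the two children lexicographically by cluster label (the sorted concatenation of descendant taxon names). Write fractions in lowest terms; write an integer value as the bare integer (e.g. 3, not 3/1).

(((((E:9/2,N:9/2):27/4,I:45/4):61/36,((F:1/2,R:1/2):13/4,P:15/4):331/36):83/36,U:61/4):75/28,Z:251/14)

1. join F+R (d=1) ⇒ FR; edges |F|=1/2, |R|=1/2
  updated: d(E,FR)=67/2, d(FR,I)=15, d(FR,N)=23, d(FR,P)=15/2, d(FR,U)=37, d(FR,Z)=85/2
2. join FR+P (d=15/2) ⇒ FPR; edges |FR|=13/4, |P|=15/4
  updated: d(E,FPR)=82/3, d(FPR,I)=76/3, d(FPR,N)=25, d(FPR,U)=30, d(FPR,Z)=41
3. join E+N (d=9) ⇒ EN; edges |E|=9/2, |N|=9/2
  updated: d(EN,FPR)=157/6, d(EN,I)=45/2, d(EN,U)=55/2, d(EN,Z)=26
4. join EN+I (d=45/2) ⇒ EIN; edges |EN|=27/4, |I|=45/4
  updated: d(EIN,FPR)=233/9, d(EIN,U)=31, d(EIN,Z)=26
5. join EIN+FPR (d=233/9) ⇒ EFINPR; edges |EIN|=61/36, |FPR|=331/36
  updated: d(EFINPR,U)=61/2, d(EFINPR,Z)=67/2
6. join EFINPR+U (d=61/2) ⇒ EFINPRU; edges |EFINPR|=83/36, |U|=61/4
  updated: d(EFINPRU,Z)=251/7
7. join EFINPRU+Z (d=251/7) ⇒ EFINPRUZ; edges |EFINPRU|=75/28, |Z|=251/14
final tree: (((((E:9/2,N:9/2):27/4,I:45/4):61/36,((F:1/2,R:1/2):13/4,P:15/4):331/36):83/36,U:61/4):75/28,Z:251/14)
total length: 21181/252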